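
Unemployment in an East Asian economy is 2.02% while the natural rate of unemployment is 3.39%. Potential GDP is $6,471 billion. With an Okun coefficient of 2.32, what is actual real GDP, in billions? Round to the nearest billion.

$6,677 billion

Unemployment gap = 2.02 - 3.39 = -1.37 points, so the output gap is -2.32 × (-1.37) = 3.1784%.
Actual GDP = 6471 × (1 + 3.1784/100) = 6471 × 1.031784 ≈ 6677 billion.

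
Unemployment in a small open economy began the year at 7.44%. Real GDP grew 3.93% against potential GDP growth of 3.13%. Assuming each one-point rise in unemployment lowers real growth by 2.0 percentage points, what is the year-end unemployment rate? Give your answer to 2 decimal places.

Growth-rate Okun's law: g_Y = g_Y* - β × Δu, so Δu = (g_Y* - g_Y)/β.
Δu = (3.13 - 3.93)/2.0 = -0.8/2.0 = -0.40 percentage points.
Year-end unemployment = 7.44 - 0.4 = 7.04%.

7.04%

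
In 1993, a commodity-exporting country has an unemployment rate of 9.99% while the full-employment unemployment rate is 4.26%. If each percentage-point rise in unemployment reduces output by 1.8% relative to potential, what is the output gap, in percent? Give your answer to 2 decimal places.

-10.31%

The unemployment gap is 9.99 - 4.26 = 5.73 percentage points.
Okun's law gives an output gap of -1.8 × 5.73 = -10.314%, i.e. 10.31% below potential.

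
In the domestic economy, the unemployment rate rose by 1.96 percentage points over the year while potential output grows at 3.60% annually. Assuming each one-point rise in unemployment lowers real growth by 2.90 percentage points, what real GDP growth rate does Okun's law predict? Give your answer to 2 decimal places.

Growth-rate Okun's law: g_Y = g_Y* - β × Δu.
g_Y = 3.60 - 2.90 × (1.96) = 3.6 - 5.684 = -2.084%, i.e. -2.08% to 2 d.p.

-2.08%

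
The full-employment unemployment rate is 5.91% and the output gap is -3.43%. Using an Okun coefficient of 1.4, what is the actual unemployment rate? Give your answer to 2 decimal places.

8.36%

From Okun's law, u - u* = -(output gap)/β = -(-3.43)/1.4 = 2.45 points.
So u = 5.91 + 2.45 = 8.36%.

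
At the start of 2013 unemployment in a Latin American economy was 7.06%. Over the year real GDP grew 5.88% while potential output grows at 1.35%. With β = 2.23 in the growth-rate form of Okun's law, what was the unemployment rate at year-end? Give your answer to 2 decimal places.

Growth-rate Okun's law: g_Y = g_Y* - β × Δu, so Δu = (g_Y* - g_Y)/β.
Δu = (1.35 - 5.88)/2.23 = -4.53/2.23 = -2.03 percentage points.
Year-end unemployment = 7.06 - 2.03 = 5.03%.

5.03%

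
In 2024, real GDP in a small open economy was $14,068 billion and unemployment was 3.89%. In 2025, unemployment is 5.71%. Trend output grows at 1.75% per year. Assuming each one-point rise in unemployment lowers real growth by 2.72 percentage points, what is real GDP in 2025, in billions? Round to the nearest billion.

$13,618 billion

Δu = 5.71 - 3.89 = 1.82 points.
Okun's law (growth form): g_Y = g_Y* - β × Δu = 1.75 - 2.72 × (1.82) = 1.75 - 4.9504 = -3.2004%.
Real GDP in the next year = 14068 × (1 - 3.2004/100) = 14068 × 0.967996 ≈ 13618 billion.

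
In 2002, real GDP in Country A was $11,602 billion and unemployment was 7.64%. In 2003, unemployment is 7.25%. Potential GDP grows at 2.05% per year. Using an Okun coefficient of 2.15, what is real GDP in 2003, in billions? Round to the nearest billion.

Δu = 7.25 - 7.64 = -0.39 points.
Okun's law (growth form): g_Y = g_Y* - β × Δu = 2.05 - 2.15 × (-0.39) = 2.05 + 0.8385 = 2.8885%.
Real GDP in the next year = 11602 × (1 + 2.8885/100) = 11602 × 1.028885 ≈ 11937 billion.

$11,937 billion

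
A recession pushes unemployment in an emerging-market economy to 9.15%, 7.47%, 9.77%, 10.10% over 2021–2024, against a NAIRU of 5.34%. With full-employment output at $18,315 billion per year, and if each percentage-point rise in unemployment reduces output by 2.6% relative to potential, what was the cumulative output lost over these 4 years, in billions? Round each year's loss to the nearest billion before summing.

$7,205 billion

Year 2021: gap = -2.6 × (9.15 - 5.34) = -9.906%, loss ≈ 18315 × 9.906/100 ≈ 1814.
Year 2022: gap = -2.6 × (7.47 - 5.34) = -5.538%, loss ≈ 18315 × 5.538/100 ≈ 1014.
Year 2023: gap = -2.6 × (9.77 - 5.34) = -11.518%, loss ≈ 18315 × 11.518/100 ≈ 2110.
Year 2024: gap = -2.6 × (10.1 - 5.34) = -12.376%, loss ≈ 18315 × 12.376/100 ≈ 2267.
Total lost output = 1814 + 1014 + 2110 + 2267 = 7205 billion.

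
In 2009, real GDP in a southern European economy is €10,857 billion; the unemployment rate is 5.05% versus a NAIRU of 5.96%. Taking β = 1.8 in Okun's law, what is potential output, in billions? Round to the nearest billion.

Unemployment gap = 5.05 - 5.96 = -0.91 points, so output gap = -1.8 × (-0.91) = 1.638%.
Since Y = Y* × (1 + gap/100), Y* = 10857/1.01638 ≈ 10682 billion.

€10,682 billion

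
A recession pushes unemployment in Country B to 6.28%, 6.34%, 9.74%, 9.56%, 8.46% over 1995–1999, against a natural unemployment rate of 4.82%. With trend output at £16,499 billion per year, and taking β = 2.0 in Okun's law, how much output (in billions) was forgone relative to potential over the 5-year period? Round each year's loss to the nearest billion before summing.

Year 1995: gap = -2.0 × (6.28 - 4.82) = -2.92%, loss ≈ 16499 × 2.92/100 ≈ 482.
Year 1996: gap = -2.0 × (6.34 - 4.82) = -3.04%, loss ≈ 16499 × 3.04/100 ≈ 502.
Year 1997: gap = -2.0 × (9.74 - 4.82) = -9.84%, loss ≈ 16499 × 9.84/100 ≈ 1624.
Year 1998: gap = -2.0 × (9.56 - 4.82) = -9.48%, loss ≈ 16499 × 9.48/100 ≈ 1564.
Year 1999: gap = -2.0 × (8.46 - 4.82) = -7.28%, loss ≈ 16499 × 7.28/100 ≈ 1201.
Total lost output = 482 + 502 + 1624 + 1564 + 1201 = 5373 billion.

£5,373 billion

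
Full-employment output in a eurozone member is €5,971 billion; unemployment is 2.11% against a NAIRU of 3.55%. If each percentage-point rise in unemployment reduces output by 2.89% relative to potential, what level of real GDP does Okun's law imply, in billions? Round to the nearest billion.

€6,219 billion

Unemployment gap = 2.11 - 3.55 = -1.44 points, so the output gap is -2.89 × (-1.44) = 4.1616%.
Actual GDP = 5971 × (1 + 4.1616/100) = 5971 × 1.041616 ≈ 6219 billion.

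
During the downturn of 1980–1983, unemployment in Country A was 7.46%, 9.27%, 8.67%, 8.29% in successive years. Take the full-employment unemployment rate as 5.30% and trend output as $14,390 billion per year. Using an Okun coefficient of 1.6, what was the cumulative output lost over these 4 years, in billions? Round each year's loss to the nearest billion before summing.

Year 1980: gap = -1.6 × (7.46 - 5.3) = -3.456%, loss ≈ 14390 × 3.456/100 ≈ 497.
Year 1981: gap = -1.6 × (9.27 - 5.3) = -6.352%, loss ≈ 14390 × 6.352/100 ≈ 914.
Year 1982: gap = -1.6 × (8.67 - 5.3) = -5.392%, loss ≈ 14390 × 5.392/100 ≈ 776.
Year 1983: gap = -1.6 × (8.29 - 5.3) = -4.784%, loss ≈ 14390 × 4.784/100 ≈ 688.
Total lost output = 497 + 914 + 776 + 688 = 2875 billion.

$2,875 billion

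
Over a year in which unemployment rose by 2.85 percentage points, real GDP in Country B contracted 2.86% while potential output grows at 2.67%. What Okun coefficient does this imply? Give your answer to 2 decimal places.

β ≈ 1.94

Growth form: g_Y = g_Y* - β × Δu, so β = (g_Y* - g_Y)/Δu.
β = (2.67 + 2.86)/2.85 = 5.53/2.85 = 1.94.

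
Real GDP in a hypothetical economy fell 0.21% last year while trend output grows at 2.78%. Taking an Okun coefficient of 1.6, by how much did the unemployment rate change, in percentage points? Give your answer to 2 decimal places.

Growth-rate Okun's law: g_Y = g_Y* - β × Δu, so Δu = (g_Y* - g_Y)/β.
Δu = (2.78 + 0.21)/1.6 = 2.99/1.6 = 1.87 percentage points.

1.87 percentage points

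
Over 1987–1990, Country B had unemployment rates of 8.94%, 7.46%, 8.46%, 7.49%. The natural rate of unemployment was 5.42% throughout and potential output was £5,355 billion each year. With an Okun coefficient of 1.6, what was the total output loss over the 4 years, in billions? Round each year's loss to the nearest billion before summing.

Year 1987: gap = -1.6 × (8.94 - 5.42) = -5.632%, loss ≈ 5355 × 5.632/100 ≈ 302.
Year 1988: gap = -1.6 × (7.46 - 5.42) = -3.264%, loss ≈ 5355 × 3.264/100 ≈ 175.
Year 1989: gap = -1.6 × (8.46 - 5.42) = -4.864%, loss ≈ 5355 × 4.864/100 ≈ 260.
Year 1990: gap = -1.6 × (7.49 - 5.42) = -3.312%, loss ≈ 5355 × 3.312/100 ≈ 177.
Total lost output = 302 + 175 + 260 + 177 = 914 billion.

£914 billion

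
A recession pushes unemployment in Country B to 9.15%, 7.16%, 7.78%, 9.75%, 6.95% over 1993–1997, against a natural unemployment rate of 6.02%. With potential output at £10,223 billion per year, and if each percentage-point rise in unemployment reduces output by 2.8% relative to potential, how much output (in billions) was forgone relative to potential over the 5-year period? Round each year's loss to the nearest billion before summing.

Year 1993: gap = -2.8 × (9.15 - 6.02) = -8.764%, loss ≈ 10223 × 8.764/100 ≈ 896.
Year 1994: gap = -2.8 × (7.16 - 6.02) = -3.192%, loss ≈ 10223 × 3.192/100 ≈ 326.
Year 1995: gap = -2.8 × (7.78 - 6.02) = -4.928%, loss ≈ 10223 × 4.928/100 ≈ 504.
Year 1996: gap = -2.8 × (9.75 - 6.02) = -10.444%, loss ≈ 10223 × 10.444/100 ≈ 1068.
Year 1997: gap = -2.8 × (6.95 - 6.02) = -2.604%, loss ≈ 10223 × 2.604/100 ≈ 266.
Total lost output = 896 + 326 + 504 + 1068 + 266 = 3060 billion.

£3,060 billion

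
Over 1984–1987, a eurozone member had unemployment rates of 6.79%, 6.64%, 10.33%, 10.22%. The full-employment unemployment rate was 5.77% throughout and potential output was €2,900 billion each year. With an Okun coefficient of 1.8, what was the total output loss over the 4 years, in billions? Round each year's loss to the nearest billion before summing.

Year 1984: gap = -1.8 × (6.79 - 5.77) = -1.836%, loss ≈ 2900 × 1.836/100 ≈ 53.
Year 1985: gap = -1.8 × (6.64 - 5.77) = -1.566%, loss ≈ 2900 × 1.566/100 ≈ 45.
Year 1986: gap = -1.8 × (10.33 - 5.77) = -8.208%, loss ≈ 2900 × 8.208/100 ≈ 238.
Year 1987: gap = -1.8 × (10.22 - 5.77) = -8.01%, loss ≈ 2900 × 8.01/100 ≈ 232.
Total lost output = 53 + 45 + 238 + 232 = 568 billion.

€568 billion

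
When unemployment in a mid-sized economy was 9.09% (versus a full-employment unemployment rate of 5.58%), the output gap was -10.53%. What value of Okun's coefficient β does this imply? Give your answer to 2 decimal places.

β ≈ 3.00

Okun's law: output gap = -β × (u - u*).
-10.53 = -β × (9.09 - 5.58) = -β × 3.51, so β = 10.53/3.51 = 3.00.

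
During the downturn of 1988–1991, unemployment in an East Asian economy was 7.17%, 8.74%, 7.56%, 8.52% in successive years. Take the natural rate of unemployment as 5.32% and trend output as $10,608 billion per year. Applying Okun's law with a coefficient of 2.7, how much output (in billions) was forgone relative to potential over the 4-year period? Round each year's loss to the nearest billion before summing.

Year 1988: gap = -2.7 × (7.17 - 5.32) = -4.995%, loss ≈ 10608 × 4.995/100 ≈ 530.
Year 1989: gap = -2.7 × (8.74 - 5.32) = -9.234%, loss ≈ 10608 × 9.234/100 ≈ 980.
Year 1990: gap = -2.7 × (7.56 - 5.32) = -6.048%, loss ≈ 10608 × 6.048/100 ≈ 642.
Year 1991: gap = -2.7 × (8.52 - 5.32) = -8.64%, loss ≈ 10608 × 8.64/100 ≈ 917.
Total lost output = 530 + 980 + 642 + 917 = 3069 billion.

$3,069 billion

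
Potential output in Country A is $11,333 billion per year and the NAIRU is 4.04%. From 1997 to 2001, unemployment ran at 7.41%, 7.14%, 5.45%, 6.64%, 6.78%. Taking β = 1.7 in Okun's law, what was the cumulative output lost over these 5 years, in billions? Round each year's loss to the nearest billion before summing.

$2,547 billion

Year 1997: gap = -1.7 × (7.41 - 4.04) = -5.729%, loss ≈ 11333 × 5.729/100 ≈ 649.
Year 1998: gap = -1.7 × (7.14 - 4.04) = -5.27%, loss ≈ 11333 × 5.27/100 ≈ 597.
Year 1999: gap = -1.7 × (5.45 - 4.04) = -2.397%, loss ≈ 11333 × 2.397/100 ≈ 272.
Year 2000: gap = -1.7 × (6.64 - 4.04) = -4.42%, loss ≈ 11333 × 4.42/100 ≈ 501.
Year 2001: gap = -1.7 × (6.78 - 4.04) = -4.658%, loss ≈ 11333 × 4.658/100 ≈ 528.
Total lost output = 649 + 597 + 272 + 501 + 528 = 2547 billion.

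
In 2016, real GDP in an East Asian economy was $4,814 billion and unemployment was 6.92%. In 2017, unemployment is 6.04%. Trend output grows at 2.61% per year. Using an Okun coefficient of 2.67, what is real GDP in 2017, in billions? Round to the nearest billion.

$5,053 billion

Δu = 6.04 - 6.92 = -0.88 points.
Okun's law (growth form): g_Y = g_Y* - β × Δu = 2.61 - 2.67 × (-0.88) = 2.61 + 2.3496 = 4.9596%.
Real GDP in the next year = 4814 × (1 + 4.9596/100) = 4814 × 1.049596 ≈ 5053 billion.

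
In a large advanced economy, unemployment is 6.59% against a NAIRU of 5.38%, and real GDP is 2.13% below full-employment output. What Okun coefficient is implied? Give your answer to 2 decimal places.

Okun's law: output gap = -β × (u - u*).
-2.13 = -β × (6.59 - 5.38) = -β × 1.21, so β = 2.13/1.21 = 1.76.

β ≈ 1.76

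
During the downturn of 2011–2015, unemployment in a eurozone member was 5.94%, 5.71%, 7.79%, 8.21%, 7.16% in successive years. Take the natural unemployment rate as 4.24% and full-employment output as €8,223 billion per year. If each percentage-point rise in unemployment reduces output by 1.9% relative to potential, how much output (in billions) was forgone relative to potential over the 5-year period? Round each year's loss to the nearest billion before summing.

€2,127 billion

Year 2011: gap = -1.9 × (5.94 - 4.24) = -3.23%, loss ≈ 8223 × 3.23/100 ≈ 266.
Year 2012: gap = -1.9 × (5.71 - 4.24) = -2.793%, loss ≈ 8223 × 2.793/100 ≈ 230.
Year 2013: gap = -1.9 × (7.79 - 4.24) = -6.745%, loss ≈ 8223 × 6.745/100 ≈ 555.
Year 2014: gap = -1.9 × (8.21 - 4.24) = -7.543%, loss ≈ 8223 × 7.543/100 ≈ 620.
Year 2015: gap = -1.9 × (7.16 - 4.24) = -5.548%, loss ≈ 8223 × 5.548/100 ≈ 456.
Total lost output = 266 + 230 + 555 + 620 + 456 = 2127 billion.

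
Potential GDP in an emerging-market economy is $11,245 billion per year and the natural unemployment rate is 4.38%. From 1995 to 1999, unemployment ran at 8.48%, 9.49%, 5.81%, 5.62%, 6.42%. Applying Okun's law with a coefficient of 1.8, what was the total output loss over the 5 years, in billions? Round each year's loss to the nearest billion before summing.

$2,817 billion

Year 1995: gap = -1.8 × (8.48 - 4.38) = -7.38%, loss ≈ 11245 × 7.38/100 ≈ 830.
Year 1996: gap = -1.8 × (9.49 - 4.38) = -9.198%, loss ≈ 11245 × 9.198/100 ≈ 1034.
Year 1997: gap = -1.8 × (5.81 - 4.38) = -2.574%, loss ≈ 11245 × 2.574/100 ≈ 289.
Year 1998: gap = -1.8 × (5.62 - 4.38) = -2.232%, loss ≈ 11245 × 2.232/100 ≈ 251.
Year 1999: gap = -1.8 × (6.42 - 4.38) = -3.672%, loss ≈ 11245 × 3.672/100 ≈ 413.
Total lost output = 830 + 1034 + 289 + 251 + 413 = 2817 billion.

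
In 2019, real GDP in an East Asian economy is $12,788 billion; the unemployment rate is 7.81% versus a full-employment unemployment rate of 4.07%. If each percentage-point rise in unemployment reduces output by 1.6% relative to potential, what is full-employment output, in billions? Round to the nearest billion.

$13,602 billion

Unemployment gap = 7.81 - 4.07 = 3.74 points, so output gap = -1.6 × 3.74 = -5.984%.
Since Y = Y* × (1 + gap/100), Y* = 12788/0.94016 ≈ 13602 billion.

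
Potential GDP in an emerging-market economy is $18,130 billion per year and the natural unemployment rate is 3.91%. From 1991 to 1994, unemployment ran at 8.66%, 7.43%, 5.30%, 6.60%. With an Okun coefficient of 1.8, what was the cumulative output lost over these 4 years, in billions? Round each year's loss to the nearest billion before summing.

Year 1991: gap = -1.8 × (8.66 - 3.91) = -8.55%, loss ≈ 18130 × 8.55/100 ≈ 1550.
Year 1992: gap = -1.8 × (7.43 - 3.91) = -6.336%, loss ≈ 18130 × 6.336/100 ≈ 1149.
Year 1993: gap = -1.8 × (5.3 - 3.91) = -2.502%, loss ≈ 18130 × 2.502/100 ≈ 454.
Year 1994: gap = -1.8 × (6.6 - 3.91) = -4.842%, loss ≈ 18130 × 4.842/100 ≈ 878.
Total lost output = 1550 + 1149 + 454 + 878 = 4031 billion.

$4,031 billion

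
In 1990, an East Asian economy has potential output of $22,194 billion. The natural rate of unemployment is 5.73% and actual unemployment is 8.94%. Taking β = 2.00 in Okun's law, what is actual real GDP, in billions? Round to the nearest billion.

Unemployment gap = 8.94 - 5.73 = 3.21 points, so the output gap is -2 × 3.21 = -6.42%.
Actual GDP = 22194 × (1 - 6.42/100) = 22194 × 0.9358 ≈ 20769 billion.

$20,769 billion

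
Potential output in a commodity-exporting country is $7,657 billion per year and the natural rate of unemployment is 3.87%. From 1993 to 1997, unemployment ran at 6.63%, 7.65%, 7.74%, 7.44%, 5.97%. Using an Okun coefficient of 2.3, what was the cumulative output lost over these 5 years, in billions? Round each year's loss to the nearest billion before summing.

$2,833 billion

Year 1993: gap = -2.3 × (6.63 - 3.87) = -6.348%, loss ≈ 7657 × 6.348/100 ≈ 486.
Year 1994: gap = -2.3 × (7.65 - 3.87) = -8.694%, loss ≈ 7657 × 8.694/100 ≈ 666.
Year 1995: gap = -2.3 × (7.74 - 3.87) = -8.901%, loss ≈ 7657 × 8.901/100 ≈ 682.
Year 1996: gap = -2.3 × (7.44 - 3.87) = -8.211%, loss ≈ 7657 × 8.211/100 ≈ 629.
Year 1997: gap = -2.3 × (5.97 - 3.87) = -4.83%, loss ≈ 7657 × 4.83/100 ≈ 370.
Total lost output = 486 + 666 + 682 + 629 + 370 = 2833 billion.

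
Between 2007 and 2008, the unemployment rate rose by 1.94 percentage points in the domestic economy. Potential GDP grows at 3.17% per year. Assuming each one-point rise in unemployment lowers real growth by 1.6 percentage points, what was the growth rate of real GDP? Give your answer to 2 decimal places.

Growth-rate Okun's law: g_Y = g_Y* - β × Δu.
g_Y = 3.17 - 1.6 × (1.94) = 3.17 - 3.104 = 0.066%, i.e. 0.07% to 2 d.p.

0.07%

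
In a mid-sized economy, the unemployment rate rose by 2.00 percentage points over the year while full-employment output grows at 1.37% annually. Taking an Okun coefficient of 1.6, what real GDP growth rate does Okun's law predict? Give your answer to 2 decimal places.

Growth-rate Okun's law: g_Y = g_Y* - β × Δu.
g_Y = 1.37 - 1.6 × (2.00) = 1.37 - 3.2 = -1.83%, i.e. -1.83% to 2 d.p.

-1.83%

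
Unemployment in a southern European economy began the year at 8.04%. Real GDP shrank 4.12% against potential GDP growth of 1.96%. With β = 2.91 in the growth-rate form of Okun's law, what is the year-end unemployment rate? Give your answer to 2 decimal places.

10.13%

Growth-rate Okun's law: g_Y = g_Y* - β × Δu, so Δu = (g_Y* - g_Y)/β.
Δu = (1.96 + 4.12)/2.91 = 6.08/2.91 = 2.09 percentage points.
Year-end unemployment = 8.04 + 2.09 = 10.13%.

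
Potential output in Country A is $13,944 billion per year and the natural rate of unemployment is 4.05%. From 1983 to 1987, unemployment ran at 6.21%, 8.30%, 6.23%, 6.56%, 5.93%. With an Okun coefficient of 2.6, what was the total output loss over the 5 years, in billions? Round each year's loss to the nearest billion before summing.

$4,706 billion

Year 1983: gap = -2.6 × (6.21 - 4.05) = -5.616%, loss ≈ 13944 × 5.616/100 ≈ 783.
Year 1984: gap = -2.6 × (8.3 - 4.05) = -11.05%, loss ≈ 13944 × 11.05/100 ≈ 1541.
Year 1985: gap = -2.6 × (6.23 - 4.05) = -5.668%, loss ≈ 13944 × 5.668/100 ≈ 790.
Year 1986: gap = -2.6 × (6.56 - 4.05) = -6.526%, loss ≈ 13944 × 6.526/100 ≈ 910.
Year 1987: gap = -2.6 × (5.93 - 4.05) = -4.888%, loss ≈ 13944 × 4.888/100 ≈ 682.
Total lost output = 783 + 1541 + 790 + 910 + 682 = 4706 billion.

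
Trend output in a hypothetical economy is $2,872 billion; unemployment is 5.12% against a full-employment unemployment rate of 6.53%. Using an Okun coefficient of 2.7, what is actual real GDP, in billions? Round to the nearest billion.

Unemployment gap = 5.12 - 6.53 = -1.41 points, so the output gap is -2.7 × (-1.41) = 3.807%.
Actual GDP = 2872 × (1 + 3.807/100) = 2872 × 1.03807 ≈ 2981 billion.

$2,981 billion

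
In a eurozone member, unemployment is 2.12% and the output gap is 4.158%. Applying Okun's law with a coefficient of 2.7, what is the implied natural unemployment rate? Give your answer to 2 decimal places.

3.66%

From Okun's law, u - u* = -(output gap)/β = -(4.158)/2.7 = -1.54 points.
So u* = 2.12 + 1.54 = 3.66%.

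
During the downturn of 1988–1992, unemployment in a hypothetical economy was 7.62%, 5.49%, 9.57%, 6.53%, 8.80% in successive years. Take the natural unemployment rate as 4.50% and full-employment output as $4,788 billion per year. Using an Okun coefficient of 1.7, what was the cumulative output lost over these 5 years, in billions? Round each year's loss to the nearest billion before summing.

$1,263 billion

Year 1988: gap = -1.7 × (7.62 - 4.5) = -5.304%, loss ≈ 4788 × 5.304/100 ≈ 254.
Year 1989: gap = -1.7 × (5.49 - 4.5) = -1.683%, loss ≈ 4788 × 1.683/100 ≈ 81.
Year 1990: gap = -1.7 × (9.57 - 4.5) = -8.619%, loss ≈ 4788 × 8.619/100 ≈ 413.
Year 1991: gap = -1.7 × (6.53 - 4.5) = -3.451%, loss ≈ 4788 × 3.451/100 ≈ 165.
Year 1992: gap = -1.7 × (8.8 - 4.5) = -7.31%, loss ≈ 4788 × 7.31/100 ≈ 350.
Total lost output = 254 + 81 + 413 + 165 + 350 = 1263 billion.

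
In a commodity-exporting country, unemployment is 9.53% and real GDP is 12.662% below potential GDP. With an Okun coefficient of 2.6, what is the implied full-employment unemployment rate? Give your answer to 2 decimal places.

From Okun's law, u - u* = -(output gap)/β = -(-12.662)/2.6 = 4.87 points.
So u* = 9.53 - 4.87 = 4.66%.

4.66%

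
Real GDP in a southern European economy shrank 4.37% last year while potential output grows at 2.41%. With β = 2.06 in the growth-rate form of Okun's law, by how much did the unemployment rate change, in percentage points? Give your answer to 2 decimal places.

3.29 percentage points

Growth-rate Okun's law: g_Y = g_Y* - β × Δu, so Δu = (g_Y* - g_Y)/β.
Δu = (2.41 + 4.37)/2.06 = 6.78/2.06 = 3.29 percentage points.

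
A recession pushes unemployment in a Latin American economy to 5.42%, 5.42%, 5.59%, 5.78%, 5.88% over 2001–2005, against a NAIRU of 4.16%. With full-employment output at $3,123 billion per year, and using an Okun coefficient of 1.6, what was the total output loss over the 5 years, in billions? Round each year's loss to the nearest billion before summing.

Year 2001: gap = -1.6 × (5.42 - 4.16) = -2.016%, loss ≈ 3123 × 2.016/100 ≈ 63.
Year 2002: gap = -1.6 × (5.42 - 4.16) = -2.016%, loss ≈ 3123 × 2.016/100 ≈ 63.
Year 2003: gap = -1.6 × (5.59 - 4.16) = -2.288%, loss ≈ 3123 × 2.288/100 ≈ 71.
Year 2004: gap = -1.6 × (5.78 - 4.16) = -2.592%, loss ≈ 3123 × 2.592/100 ≈ 81.
Year 2005: gap = -1.6 × (5.88 - 4.16) = -2.752%, loss ≈ 3123 × 2.752/100 ≈ 86.
Total lost output = 63 + 63 + 71 + 81 + 86 = 364 billion.

$364 billion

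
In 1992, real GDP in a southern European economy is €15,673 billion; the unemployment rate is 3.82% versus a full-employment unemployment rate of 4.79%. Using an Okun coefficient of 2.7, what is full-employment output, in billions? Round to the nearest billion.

€15,273 billion

Unemployment gap = 3.82 - 4.79 = -0.97 points, so output gap = -2.7 × (-0.97) = 2.619%.
Since Y = Y* × (1 + gap/100), Y* = 15673/1.02619 ≈ 15273 billion.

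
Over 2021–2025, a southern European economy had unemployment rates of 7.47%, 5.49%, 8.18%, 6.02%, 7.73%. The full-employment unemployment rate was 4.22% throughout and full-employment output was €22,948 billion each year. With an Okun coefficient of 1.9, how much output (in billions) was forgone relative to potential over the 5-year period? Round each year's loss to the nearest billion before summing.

€6,013 billion

Year 2021: gap = -1.9 × (7.47 - 4.22) = -6.175%, loss ≈ 22948 × 6.175/100 ≈ 1417.
Year 2022: gap = -1.9 × (5.49 - 4.22) = -2.413%, loss ≈ 22948 × 2.413/100 ≈ 554.
Year 2023: gap = -1.9 × (8.18 - 4.22) = -7.524%, loss ≈ 22948 × 7.524/100 ≈ 1727.
Year 2024: gap = -1.9 × (6.02 - 4.22) = -3.42%, loss ≈ 22948 × 3.42/100 ≈ 785.
Year 2025: gap = -1.9 × (7.73 - 4.22) = -6.669%, loss ≈ 22948 × 6.669/100 ≈ 1530.
Total lost output = 1417 + 554 + 1727 + 785 + 1530 = 6013 billion.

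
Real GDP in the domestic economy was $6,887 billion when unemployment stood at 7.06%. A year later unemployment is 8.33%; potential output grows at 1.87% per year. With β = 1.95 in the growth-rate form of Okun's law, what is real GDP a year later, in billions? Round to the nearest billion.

$6,845 billion

Δu = 8.33 - 7.06 = 1.27 points.
Okun's law (growth form): g_Y = g_Y* - β × Δu = 1.87 - 1.95 × (1.27) = 1.87 - 2.4765 = -0.6065%.
Real GDP in the next year = 6887 × (1 - 0.6065/100) = 6887 × 0.993935 ≈ 6845 billion.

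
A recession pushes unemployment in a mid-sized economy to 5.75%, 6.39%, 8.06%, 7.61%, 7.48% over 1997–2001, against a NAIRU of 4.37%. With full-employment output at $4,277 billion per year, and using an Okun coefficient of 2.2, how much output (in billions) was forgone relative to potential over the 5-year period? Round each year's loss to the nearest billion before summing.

Year 1997: gap = -2.2 × (5.75 - 4.37) = -3.036%, loss ≈ 4277 × 3.036/100 ≈ 130.
Year 1998: gap = -2.2 × (6.39 - 4.37) = -4.444%, loss ≈ 4277 × 4.444/100 ≈ 190.
Year 1999: gap = -2.2 × (8.06 - 4.37) = -8.118%, loss ≈ 4277 × 8.118/100 ≈ 347.
Year 2000: gap = -2.2 × (7.61 - 4.37) = -7.128%, loss ≈ 4277 × 7.128/100 ≈ 305.
Year 2001: gap = -2.2 × (7.48 - 4.37) = -6.842%, loss ≈ 4277 × 6.842/100 ≈ 293.
Total lost output = 130 + 190 + 347 + 305 + 293 = 1265 billion.

$1,265 billion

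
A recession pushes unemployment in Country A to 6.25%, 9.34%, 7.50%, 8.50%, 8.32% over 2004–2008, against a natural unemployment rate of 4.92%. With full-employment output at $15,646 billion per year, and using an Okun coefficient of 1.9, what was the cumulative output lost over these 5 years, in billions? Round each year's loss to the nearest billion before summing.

$4,551 billion

Year 2004: gap = -1.9 × (6.25 - 4.92) = -2.527%, loss ≈ 15646 × 2.527/100 ≈ 395.
Year 2005: gap = -1.9 × (9.34 - 4.92) = -8.398%, loss ≈ 15646 × 8.398/100 ≈ 1314.
Year 2006: gap = -1.9 × (7.5 - 4.92) = -4.902%, loss ≈ 15646 × 4.902/100 ≈ 767.
Year 2007: gap = -1.9 × (8.5 - 4.92) = -6.802%, loss ≈ 15646 × 6.802/100 ≈ 1064.
Year 2008: gap = -1.9 × (8.32 - 4.92) = -6.46%, loss ≈ 15646 × 6.46/100 ≈ 1011.
Total lost output = 395 + 1314 + 767 + 1064 + 1011 = 4551 billion.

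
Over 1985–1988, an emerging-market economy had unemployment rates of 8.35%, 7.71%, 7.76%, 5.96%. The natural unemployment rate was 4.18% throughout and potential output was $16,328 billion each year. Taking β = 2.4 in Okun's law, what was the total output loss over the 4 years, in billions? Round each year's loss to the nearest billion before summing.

Year 1985: gap = -2.4 × (8.35 - 4.18) = -10.008%, loss ≈ 16328 × 10.008/100 ≈ 1634.
Year 1986: gap = -2.4 × (7.71 - 4.18) = -8.472%, loss ≈ 16328 × 8.472/100 ≈ 1383.
Year 1987: gap = -2.4 × (7.76 - 4.18) = -8.592%, loss ≈ 16328 × 8.592/100 ≈ 1403.
Year 1988: gap = -2.4 × (5.96 - 4.18) = -4.272%, loss ≈ 16328 × 4.272/100 ≈ 698.
Total lost output = 1634 + 1383 + 1403 + 698 = 5118 billion.

$5,118 billion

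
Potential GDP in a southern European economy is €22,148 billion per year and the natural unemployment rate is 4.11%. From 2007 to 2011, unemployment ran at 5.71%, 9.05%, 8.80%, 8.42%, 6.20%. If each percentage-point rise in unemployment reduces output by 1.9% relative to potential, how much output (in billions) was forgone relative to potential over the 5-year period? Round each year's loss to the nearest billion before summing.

€7,419 billion

Year 2007: gap = -1.9 × (5.71 - 4.11) = -3.04%, loss ≈ 22148 × 3.04/100 ≈ 673.
Year 2008: gap = -1.9 × (9.05 - 4.11) = -9.386%, loss ≈ 22148 × 9.386/100 ≈ 2079.
Year 2009: gap = -1.9 × (8.8 - 4.11) = -8.911%, loss ≈ 22148 × 8.911/100 ≈ 1974.
Year 2010: gap = -1.9 × (8.42 - 4.11) = -8.189%, loss ≈ 22148 × 8.189/100 ≈ 1814.
Year 2011: gap = -1.9 × (6.2 - 4.11) = -3.971%, loss ≈ 22148 × 3.971/100 ≈ 879.
Total lost output = 673 + 2079 + 1974 + 1814 + 879 = 7419 billion.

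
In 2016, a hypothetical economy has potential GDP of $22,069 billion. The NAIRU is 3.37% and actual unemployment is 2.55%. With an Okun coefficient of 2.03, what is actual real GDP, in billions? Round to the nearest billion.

$22,436 billion

Unemployment gap = 2.55 - 3.37 = -0.82 points, so the output gap is -2.03 × (-0.82) = 1.6646%.
Actual GDP = 22069 × (1 + 1.6646/100) = 22069 × 1.016646 ≈ 22436 billion.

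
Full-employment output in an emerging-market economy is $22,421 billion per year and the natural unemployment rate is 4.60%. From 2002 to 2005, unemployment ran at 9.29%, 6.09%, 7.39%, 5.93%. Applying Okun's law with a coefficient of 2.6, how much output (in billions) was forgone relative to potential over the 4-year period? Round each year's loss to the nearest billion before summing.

Year 2002: gap = -2.6 × (9.29 - 4.6) = -12.194%, loss ≈ 22421 × 12.194/100 ≈ 2734.
Year 2003: gap = -2.6 × (6.09 - 4.6) = -3.874%, loss ≈ 22421 × 3.874/100 ≈ 869.
Year 2004: gap = -2.6 × (7.39 - 4.6) = -7.254%, loss ≈ 22421 × 7.254/100 ≈ 1626.
Year 2005: gap = -2.6 × (5.93 - 4.6) = -3.458%, loss ≈ 22421 × 3.458/100 ≈ 775.
Total lost output = 2734 + 869 + 1626 + 775 = 6004 billion.

$6,004 billion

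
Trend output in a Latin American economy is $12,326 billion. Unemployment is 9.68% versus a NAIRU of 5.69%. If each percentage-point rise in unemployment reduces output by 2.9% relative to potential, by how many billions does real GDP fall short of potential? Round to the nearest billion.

$1,426 billion

Output gap = -2.9 × (9.68 - 5.69) = -2.9 × 3.99 = -11.571%.
Actual GDP ≈ 12326 × 0.88429 ≈ 10900 billion, so the shortfall is 12326 - 10900 = 1426 billion.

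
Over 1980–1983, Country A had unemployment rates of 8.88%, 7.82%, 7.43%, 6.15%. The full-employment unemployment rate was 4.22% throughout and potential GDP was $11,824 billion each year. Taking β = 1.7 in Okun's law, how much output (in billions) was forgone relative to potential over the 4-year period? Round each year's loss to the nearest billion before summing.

Year 1980: gap = -1.7 × (8.88 - 4.22) = -7.922%, loss ≈ 11824 × 7.922/100 ≈ 937.
Year 1981: gap = -1.7 × (7.82 - 4.22) = -6.12%, loss ≈ 11824 × 6.12/100 ≈ 724.
Year 1982: gap = -1.7 × (7.43 - 4.22) = -5.457%, loss ≈ 11824 × 5.457/100 ≈ 645.
Year 1983: gap = -1.7 × (6.15 - 4.22) = -3.281%, loss ≈ 11824 × 3.281/100 ≈ 388.
Total lost output = 937 + 724 + 645 + 388 = 2694 billion.

$2,694 billion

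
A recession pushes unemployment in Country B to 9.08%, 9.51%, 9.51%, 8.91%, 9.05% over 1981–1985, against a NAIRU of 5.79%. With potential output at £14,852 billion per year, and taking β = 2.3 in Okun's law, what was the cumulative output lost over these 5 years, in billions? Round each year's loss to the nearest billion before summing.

Year 1981: gap = -2.3 × (9.08 - 5.79) = -7.567%, loss ≈ 14852 × 7.567/100 ≈ 1124.
Year 1982: gap = -2.3 × (9.51 - 5.79) = -8.556%, loss ≈ 14852 × 8.556/100 ≈ 1271.
Year 1983: gap = -2.3 × (9.51 - 5.79) = -8.556%, loss ≈ 14852 × 8.556/100 ≈ 1271.
Year 1984: gap = -2.3 × (8.91 - 5.79) = -7.176%, loss ≈ 14852 × 7.176/100 ≈ 1066.
Year 1985: gap = -2.3 × (9.05 - 5.79) = -7.498%, loss ≈ 14852 × 7.498/100 ≈ 1114.
Total lost output = 1124 + 1271 + 1271 + 1066 + 1114 = 5846 billion.

£5,846 billion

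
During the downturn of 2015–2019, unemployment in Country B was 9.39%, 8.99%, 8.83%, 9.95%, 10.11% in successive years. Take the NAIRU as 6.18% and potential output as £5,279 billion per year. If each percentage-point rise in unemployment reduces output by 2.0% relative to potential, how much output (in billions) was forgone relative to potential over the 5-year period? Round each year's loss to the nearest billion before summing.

£1,729 billion

Year 2015: gap = -2.0 × (9.39 - 6.18) = -6.42%, loss ≈ 5279 × 6.42/100 ≈ 339.
Year 2016: gap = -2.0 × (8.99 - 6.18) = -5.62%, loss ≈ 5279 × 5.62/100 ≈ 297.
Year 2017: gap = -2.0 × (8.83 - 6.18) = -5.3%, loss ≈ 5279 × 5.3/100 ≈ 280.
Year 2018: gap = -2.0 × (9.95 - 6.18) = -7.54%, loss ≈ 5279 × 7.54/100 ≈ 398.
Year 2019: gap = -2.0 × (10.11 - 6.18) = -7.86%, loss ≈ 5279 × 7.86/100 ≈ 415.
Total lost output = 339 + 297 + 280 + 398 + 415 = 1729 billion.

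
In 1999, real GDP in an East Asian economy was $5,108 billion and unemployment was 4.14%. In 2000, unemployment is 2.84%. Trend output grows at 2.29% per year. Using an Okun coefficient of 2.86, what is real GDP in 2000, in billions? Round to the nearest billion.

$5,415 billion

Δu = 2.84 - 4.14 = -1.3 points.
Okun's law (growth form): g_Y = g_Y* - β × Δu = 2.29 - 2.86 × (-1.30) = 2.29 + 3.718 = 6.008%.
Real GDP in the next year = 5108 × (1 + 6.008/100) = 5108 × 1.06008 ≈ 5415 billion.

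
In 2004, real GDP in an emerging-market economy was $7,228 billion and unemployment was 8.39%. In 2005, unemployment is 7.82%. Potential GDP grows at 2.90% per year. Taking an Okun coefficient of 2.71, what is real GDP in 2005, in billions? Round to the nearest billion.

Δu = 7.82 - 8.39 = -0.57 points.
Okun's law (growth form): g_Y = g_Y* - β × Δu = 2.90 - 2.71 × (-0.57) = 2.9 + 1.5447 = 4.4447%.
Real GDP in the next year = 7228 × (1 + 4.4447/100) = 7228 × 1.044447 ≈ 7549 billion.

$7,549 billion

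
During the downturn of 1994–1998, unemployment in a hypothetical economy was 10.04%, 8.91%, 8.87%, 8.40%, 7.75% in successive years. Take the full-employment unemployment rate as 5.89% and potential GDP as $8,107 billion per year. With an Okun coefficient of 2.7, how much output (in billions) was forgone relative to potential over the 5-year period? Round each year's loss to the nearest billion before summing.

Year 1994: gap = -2.7 × (10.04 - 5.89) = -11.205%, loss ≈ 8107 × 11.205/100 ≈ 908.
Year 1995: gap = -2.7 × (8.91 - 5.89) = -8.154%, loss ≈ 8107 × 8.154/100 ≈ 661.
Year 1996: gap = -2.7 × (8.87 - 5.89) = -8.046%, loss ≈ 8107 × 8.046/100 ≈ 652.
Year 1997: gap = -2.7 × (8.4 - 5.89) = -6.777%, loss ≈ 8107 × 6.777/100 ≈ 549.
Year 1998: gap = -2.7 × (7.75 - 5.89) = -5.022%, loss ≈ 8107 × 5.022/100 ≈ 407.
Total lost output = 908 + 661 + 652 + 549 + 407 = 3177 billion.

$3,177 billion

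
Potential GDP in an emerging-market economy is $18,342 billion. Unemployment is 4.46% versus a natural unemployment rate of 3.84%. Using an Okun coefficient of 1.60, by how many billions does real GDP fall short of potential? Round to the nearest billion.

$182 billion

Output gap = -1.60 × (4.46 - 3.84) = -1.6 × 0.62 = -0.992%.
Actual GDP ≈ 18342 × 0.99008 ≈ 18160 billion, so the shortfall is 18342 - 18160 = 182 billion.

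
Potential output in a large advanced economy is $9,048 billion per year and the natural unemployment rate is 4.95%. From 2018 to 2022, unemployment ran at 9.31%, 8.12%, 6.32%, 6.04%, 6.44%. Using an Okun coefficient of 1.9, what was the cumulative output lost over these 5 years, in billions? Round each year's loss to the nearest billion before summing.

Year 2018: gap = -1.9 × (9.31 - 4.95) = -8.284%, loss ≈ 9048 × 8.284/100 ≈ 750.
Year 2019: gap = -1.9 × (8.12 - 4.95) = -6.023%, loss ≈ 9048 × 6.023/100 ≈ 545.
Year 2020: gap = -1.9 × (6.32 - 4.95) = -2.603%, loss ≈ 9048 × 2.603/100 ≈ 236.
Year 2021: gap = -1.9 × (6.04 - 4.95) = -2.071%, loss ≈ 9048 × 2.071/100 ≈ 187.
Year 2022: gap = -1.9 × (6.44 - 4.95) = -2.831%, loss ≈ 9048 × 2.831/100 ≈ 256.
Total lost output = 750 + 545 + 236 + 187 + 256 = 1974 billion.

$1,974 billion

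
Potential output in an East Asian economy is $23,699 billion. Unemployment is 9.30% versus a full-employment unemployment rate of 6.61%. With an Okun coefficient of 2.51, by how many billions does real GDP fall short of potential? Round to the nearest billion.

$1,600 billion

Output gap = -2.51 × (9.3 - 6.61) = -2.51 × 2.69 = -6.7519%.
Actual GDP ≈ 23699 × 0.932481 ≈ 22099 billion, so the shortfall is 23699 - 22099 = 1600 billion.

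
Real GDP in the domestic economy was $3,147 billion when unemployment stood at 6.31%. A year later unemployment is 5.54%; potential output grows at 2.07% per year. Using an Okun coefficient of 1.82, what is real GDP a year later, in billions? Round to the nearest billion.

Δu = 5.54 - 6.31 = -0.77 points.
Okun's law (growth form): g_Y = g_Y* - β × Δu = 2.07 - 1.82 × (-0.77) = 2.07 + 1.4014 = 3.4714%.
Real GDP in the next year = 3147 × (1 + 3.4714/100) = 3147 × 1.034714 ≈ 3256 billion.

$3,256 billion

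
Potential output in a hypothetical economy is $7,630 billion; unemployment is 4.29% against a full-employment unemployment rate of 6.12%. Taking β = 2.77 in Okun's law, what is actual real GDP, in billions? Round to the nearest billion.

$8,017 billion

Unemployment gap = 4.29 - 6.12 = -1.83 points, so the output gap is -2.77 × (-1.83) = 5.0691%.
Actual GDP = 7630 × (1 + 5.0691/100) = 7630 × 1.050691 ≈ 8017 billion.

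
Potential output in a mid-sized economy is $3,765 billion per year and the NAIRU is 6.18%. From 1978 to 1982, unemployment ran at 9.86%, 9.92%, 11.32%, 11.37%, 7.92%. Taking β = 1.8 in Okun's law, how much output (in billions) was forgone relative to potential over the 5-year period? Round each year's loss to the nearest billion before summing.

$1,320 billion

Year 1978: gap = -1.8 × (9.86 - 6.18) = -6.624%, loss ≈ 3765 × 6.624/100 ≈ 249.
Year 1979: gap = -1.8 × (9.92 - 6.18) = -6.732%, loss ≈ 3765 × 6.732/100 ≈ 253.
Year 1980: gap = -1.8 × (11.32 - 6.18) = -9.252%, loss ≈ 3765 × 9.252/100 ≈ 348.
Year 1981: gap = -1.8 × (11.37 - 6.18) = -9.342%, loss ≈ 3765 × 9.342/100 ≈ 352.
Year 1982: gap = -1.8 × (7.92 - 6.18) = -3.132%, loss ≈ 3765 × 3.132/100 ≈ 118.
Total lost output = 249 + 253 + 348 + 352 + 118 = 1320 billion.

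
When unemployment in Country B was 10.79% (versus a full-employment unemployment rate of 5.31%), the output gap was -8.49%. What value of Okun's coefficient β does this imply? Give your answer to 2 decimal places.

Okun's law: output gap = -β × (u - u*).
-8.49 = -β × (10.79 - 5.31) = -β × 5.48, so β = 8.49/5.48 = 1.55.

β ≈ 1.55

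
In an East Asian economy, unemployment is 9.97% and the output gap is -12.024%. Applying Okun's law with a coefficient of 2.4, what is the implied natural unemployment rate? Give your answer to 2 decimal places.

4.96%

From Okun's law, u - u* = -(output gap)/β = -(-12.024)/2.4 = 5.01 points.
So u* = 9.97 - 5.01 = 4.96%.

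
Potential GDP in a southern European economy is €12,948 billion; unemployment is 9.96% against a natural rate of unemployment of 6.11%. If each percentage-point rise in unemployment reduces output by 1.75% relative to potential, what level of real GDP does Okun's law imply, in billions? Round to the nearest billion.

Unemployment gap = 9.96 - 6.11 = 3.85 points, so the output gap is -1.75 × 3.85 = -6.7375%.
Actual GDP = 12948 × (1 - 6.7375/100) = 12948 × 0.932625 ≈ 12076 billion.

€12,076 billion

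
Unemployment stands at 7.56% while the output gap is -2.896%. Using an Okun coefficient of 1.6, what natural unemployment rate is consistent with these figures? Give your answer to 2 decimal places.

From Okun's law, u - u* = -(output gap)/β = -(-2.896)/1.6 = 1.81 points.
So u* = 7.56 - 1.81 = 5.75%.

5.75%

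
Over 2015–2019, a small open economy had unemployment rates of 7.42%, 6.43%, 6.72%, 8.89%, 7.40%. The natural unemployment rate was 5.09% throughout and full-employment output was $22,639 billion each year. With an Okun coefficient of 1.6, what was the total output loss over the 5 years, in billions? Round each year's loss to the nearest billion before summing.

Year 2015: gap = -1.6 × (7.42 - 5.09) = -3.728%, loss ≈ 22639 × 3.728/100 ≈ 844.
Year 2016: gap = -1.6 × (6.43 - 5.09) = -2.144%, loss ≈ 22639 × 2.144/100 ≈ 485.
Year 2017: gap = -1.6 × (6.72 - 5.09) = -2.608%, loss ≈ 22639 × 2.608/100 ≈ 590.
Year 2018: gap = -1.6 × (8.89 - 5.09) = -6.08%, loss ≈ 22639 × 6.08/100 ≈ 1376.
Year 2019: gap = -1.6 × (7.4 - 5.09) = -3.696%, loss ≈ 22639 × 3.696/100 ≈ 837.
Total lost output = 844 + 485 + 590 + 1376 + 837 = 4132 billion.

$4,132 billion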